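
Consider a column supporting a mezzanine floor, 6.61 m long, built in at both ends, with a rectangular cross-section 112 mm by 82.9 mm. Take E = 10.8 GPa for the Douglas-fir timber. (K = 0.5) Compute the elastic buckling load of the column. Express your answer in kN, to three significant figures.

P_cr ≈ 51.9 kN

Buckling occurs about the weak axis: I_min = h·b³/12 with b = 82.9 mm (the shorter side).
I_min = 112×82.9³/12 = 5.317×10^6 mm⁴
I = 5.317×10^6 mm⁴ = 5.317×10^-6 m⁴
Effective length L_e = K·L = 0.5 × 6.61 = 3.305 m
P_cr = π²EI / L_e² = π² × 10.8×10⁹ × 5.317×10^-6 / 3.305² = 5.189×10^4 N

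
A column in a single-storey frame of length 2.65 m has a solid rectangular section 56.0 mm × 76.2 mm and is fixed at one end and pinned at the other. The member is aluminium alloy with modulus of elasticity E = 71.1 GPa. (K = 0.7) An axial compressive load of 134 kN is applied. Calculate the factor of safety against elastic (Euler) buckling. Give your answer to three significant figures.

n ≈ 1.70

Buckling occurs about the weak axis: I_min = h·b³/12 with b = 56.0 mm (the shorter side).
I_min = 76.2×56.0³/12 = 1.115×10^6 mm⁴
I = 1.115×10^6 mm⁴ = 1.115×10^-6 m⁴
Effective length L_e = K·L = 0.7 × 2.65 = 1.855 m
P_cr = π²EI / L_e² = π² × 71.1×10⁹ × 1.115×10^-6 / 1.855² = 2.274×10^5 N
Factor of safety n = P_cr / P = 227.42 / 134 = 1.70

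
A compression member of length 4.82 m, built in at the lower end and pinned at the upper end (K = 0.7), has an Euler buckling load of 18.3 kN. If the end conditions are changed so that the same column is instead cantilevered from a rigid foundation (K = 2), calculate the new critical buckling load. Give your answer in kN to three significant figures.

P_cr ∝ 1/K², so P_cr,new = P_cr,old × (K_old/K_new)² = 18.3 × (0.7/2)²
= 18.3 × 0.1225 = 2.24 kN

P_cr ≈ 2.24 kN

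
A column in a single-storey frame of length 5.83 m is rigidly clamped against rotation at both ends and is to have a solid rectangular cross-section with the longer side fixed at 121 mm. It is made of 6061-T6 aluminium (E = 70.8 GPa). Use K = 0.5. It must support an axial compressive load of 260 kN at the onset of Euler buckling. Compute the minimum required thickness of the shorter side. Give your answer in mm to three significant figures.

L_e = K·L = 0.5 × 5.83 = 2.915 m
Required I = P_cr·L_e²/(π²E) = 2.600×10^5 × 2.915² / (π² × 7.08×10^10) = 3.162×10^-6 m⁴
I_req = 3.162×10^6 mm⁴
Rectangle, weak axis: I_min = h·b³/12 with h = 121 mm fixed  ⇒  b = (12I/h)^(1/3) = 67.9 mm

b ≈ 67.9 mm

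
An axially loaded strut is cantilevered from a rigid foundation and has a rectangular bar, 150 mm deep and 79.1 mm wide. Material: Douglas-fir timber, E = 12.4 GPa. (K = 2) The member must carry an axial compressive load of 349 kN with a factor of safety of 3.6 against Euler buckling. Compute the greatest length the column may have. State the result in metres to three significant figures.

L_max ≈ 0.388 m

Buckling occurs about the weak axis: I_min = h·b³/12 with b = 79.1 mm (the shorter side).
I_min = 150×79.1³/12 = 6.186×10^6 mm⁴
I = 6.186×10^-6 m⁴
Required critical load P_cr = n·P = 3.6 × 349 = 1256 kN = 1.256×10^6 N
From P_cr = π²EI/(K·L)²:  L = (1/K)·√(π²EI/P_cr) = (1/2)·√(π²×1.24×10^10×6.186×10^-6/1.256×10^6)
L = 0.388 m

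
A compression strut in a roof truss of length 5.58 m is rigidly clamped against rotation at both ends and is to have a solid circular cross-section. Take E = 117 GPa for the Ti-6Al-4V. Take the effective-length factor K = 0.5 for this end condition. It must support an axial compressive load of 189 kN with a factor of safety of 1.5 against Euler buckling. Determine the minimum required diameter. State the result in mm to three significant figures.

d ≈ 79.0 mm

Required P_cr = n·P = 1.5 × 189 = 283.5 kN
L_e = K·L = 0.5 × 5.58 = 2.790 m
Required I = P_cr·L_e²/(π²E) = 2.835×10^5 × 2.790² / (π² × 1.17×10^11) = 1.911×10^-6 m⁴
I_req = 1.911×10^6 mm⁴
Solid circle: I = πd⁴/64  ⇒  d = (64I/π)^(1/4) = (64×1.911×10^6/π)^(1/4) = 79.0 mm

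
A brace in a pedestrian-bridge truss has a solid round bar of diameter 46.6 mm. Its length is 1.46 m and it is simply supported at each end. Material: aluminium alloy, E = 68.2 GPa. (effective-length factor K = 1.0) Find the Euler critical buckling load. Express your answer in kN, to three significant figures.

P_cr ≈ 73.1 kN

I = πd⁴/64 = π×46.6⁴/64 = 2.315×10^5 mm⁴
I = 2.315×10^5 mm⁴ = 2.315×10^-7 m⁴
Effective length L_e = K·L = 1 × 1.46 = 1.460 m
P_cr = π²EI / L_e² = π² × 68.2×10⁹ × 2.315×10^-7 / 1.460² = 7.310×10^4 N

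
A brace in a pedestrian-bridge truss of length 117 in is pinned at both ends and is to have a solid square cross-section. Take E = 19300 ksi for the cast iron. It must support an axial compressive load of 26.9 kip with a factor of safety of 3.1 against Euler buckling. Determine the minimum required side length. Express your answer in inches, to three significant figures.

a ≈ 2.91 in

Required P_cr = n·P = 3.1 × 26.9 = 83.39 kip
L_e = K·L = 1 × 117 = 117.0 in
Required I = P_cr·L_e²/(π²E) = 8.339×10^4 × 117.0² / (π² × 1.93×10^7) = 5.993 in⁴
Solid square: I = a⁴/12  ⇒  a = (12I)^(1/4) = (12×5.993)^(1/4) = 2.91 in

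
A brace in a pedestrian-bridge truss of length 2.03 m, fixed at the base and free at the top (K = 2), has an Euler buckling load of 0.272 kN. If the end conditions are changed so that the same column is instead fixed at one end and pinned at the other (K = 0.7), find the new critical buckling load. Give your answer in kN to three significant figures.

P_cr ≈ 2.22 kN

P_cr ∝ 1/K², so P_cr,new = P_cr,old × (K_old/K_new)² = 0.272 × (2/0.7)²
= 0.272 × 8.163 = 2.22 kN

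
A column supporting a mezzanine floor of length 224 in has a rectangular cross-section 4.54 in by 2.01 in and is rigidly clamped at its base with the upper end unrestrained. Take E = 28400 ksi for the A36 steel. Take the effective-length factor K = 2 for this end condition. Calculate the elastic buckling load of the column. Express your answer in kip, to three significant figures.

P_cr ≈ 4.29 kip

Buckling occurs about the weak axis: I_min = h·b³/12 with b = 2.01 in (the shorter side).
I_min = 4.54×2.01³/12 = 3.072 in⁴
Effective length L_e = K·L = 2 × 224 = 448.0 in
P_cr = π²EI / L_e² = π² × 28400×10³ × 3.072 / 448.0² = 4.291×10^3 lb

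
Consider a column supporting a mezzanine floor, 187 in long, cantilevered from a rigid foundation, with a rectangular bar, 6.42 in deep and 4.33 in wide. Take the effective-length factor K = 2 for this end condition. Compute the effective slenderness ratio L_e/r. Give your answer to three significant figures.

For a rectangle r_min = b/√12 = 4.33/√12 = 1.250 in
L_e = K·L = 2 × 187 = 374.0 in
λ = L_e / r_min = 374.00 / 1.250 = 299

λ ≈ 299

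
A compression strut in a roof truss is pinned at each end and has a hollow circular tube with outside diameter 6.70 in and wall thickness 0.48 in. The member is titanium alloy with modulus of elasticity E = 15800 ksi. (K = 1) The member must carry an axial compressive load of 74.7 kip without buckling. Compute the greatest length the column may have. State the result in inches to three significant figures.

Inner diameter d_i = 6.70 − 2×0.48 = 5.740 in
I = π(d_o⁴ − d_i⁴)/64 = π(6.70⁴ − 5.740⁴)/64 = 45.63 in⁴
At the buckling limit P_cr = P = 7.470×10^4 lb
From P_cr = π²EI/(K·L)²:  L = (1/K)·√(π²EI/P_cr) = (1/1)·√(π²×1.58×10^7×45.63/7.470×10^4)
L = 309 in

L_max ≈ 309 in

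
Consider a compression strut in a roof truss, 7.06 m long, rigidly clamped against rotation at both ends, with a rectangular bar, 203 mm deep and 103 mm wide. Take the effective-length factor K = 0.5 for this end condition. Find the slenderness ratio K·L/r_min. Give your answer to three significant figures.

λ ≈ 119

For a rectangle r_min = b/√12 = 103/√12 = 29.73 mm
L_e = K·L = 0.5 × 7.06 m = 3.530 m = 3530.0 mm
λ = L_e / r_min = 3530.0 / 29.73 = 119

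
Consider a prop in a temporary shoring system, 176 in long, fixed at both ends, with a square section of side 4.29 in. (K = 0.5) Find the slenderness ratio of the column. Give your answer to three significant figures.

λ ≈ 71.1

For a square r = a/√12 = 4.29/√12 = 1.238 in
L_e = K·L = 0.5 × 176 = 88.00 in
λ = L_e / r_min = 88.000 / 1.238 = 71.1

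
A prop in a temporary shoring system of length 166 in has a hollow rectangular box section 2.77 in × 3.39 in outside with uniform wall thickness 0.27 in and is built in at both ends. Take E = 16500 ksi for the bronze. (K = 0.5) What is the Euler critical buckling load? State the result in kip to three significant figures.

Inner dimensions: h_i = 3.39 − 2×0.27 = 2.850 in, b_i = 2.77 − 2×0.27 = 2.230 in
Weak-axis I_min = (h_o·b_o³ − h_i·b_i³)/12 with b_o = 2.77, b_i = 2.230 in (shorter outer/inner sides).
I_min = (3.39×2.77³ − 2.850×2.230³)/12 = 3.370 in⁴
Effective length L_e = K·L = 0.5 × 166 = 83.00 in
P_cr = π²EI / L_e² = π² × 16500×10³ × 3.370 / 83.00² = 7.967×10^4 lb

P_cr ≈ 79.7 kip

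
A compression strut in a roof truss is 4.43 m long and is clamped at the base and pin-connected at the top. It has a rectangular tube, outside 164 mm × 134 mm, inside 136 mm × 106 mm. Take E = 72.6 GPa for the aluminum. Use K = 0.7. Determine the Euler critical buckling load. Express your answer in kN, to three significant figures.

Weak-axis I_min = (h_o·b_o³ − h_i·b_i³)/12 with b_o = 134, b_i = 106.0 mm (shorter outer/inner sides).
I_min = (164×134³ − 136.0×106.0³)/12 = 1.939×10^7 mm⁴
I = 1.939×10^7 mm⁴ = 1.939×10^-5 m⁴
Effective length L_e = K·L = 0.7 × 4.43 = 3.101 m
P_cr = π²EI / L_e² = π² × 72.6×10⁹ × 1.939×10^-5 / 3.101² = 1.444×10^6 N

P_cr ≈ 1440 kN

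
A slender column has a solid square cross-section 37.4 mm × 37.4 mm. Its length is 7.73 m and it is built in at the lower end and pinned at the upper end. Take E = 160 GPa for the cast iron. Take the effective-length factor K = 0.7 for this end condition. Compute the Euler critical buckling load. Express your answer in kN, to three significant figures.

I = a⁴/12 = 37.4⁴/12 = 1.630×10^5 mm⁴
I = 1.630×10^5 mm⁴ = 1.630×10^-7 m⁴
Effective length L_e = K·L = 0.7 × 7.73 = 5.411 m
P_cr = π²EI / L_e² = π² × 160×10⁹ × 1.630×10^-7 / 5.411² = 8.794×10^3 N

P_cr ≈ 8.79 kN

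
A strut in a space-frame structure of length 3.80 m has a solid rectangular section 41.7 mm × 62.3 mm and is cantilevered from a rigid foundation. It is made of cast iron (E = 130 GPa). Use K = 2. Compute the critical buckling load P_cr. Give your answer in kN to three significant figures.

Buckling occurs about the weak axis: I_min = h·b³/12 with b = 41.7 mm (the shorter side).
I_min = 62.3×41.7³/12 = 3.765×10^5 mm⁴
I = 3.765×10^5 mm⁴ = 3.765×10^-7 m⁴
Effective length L_e = K·L = 2 × 3.80 = 7.600 m
P_cr = π²EI / L_e² = π² × 130×10⁹ × 3.765×10^-7 / 7.600² = 8.362×10^3 N

P_cr ≈ 8.36 kN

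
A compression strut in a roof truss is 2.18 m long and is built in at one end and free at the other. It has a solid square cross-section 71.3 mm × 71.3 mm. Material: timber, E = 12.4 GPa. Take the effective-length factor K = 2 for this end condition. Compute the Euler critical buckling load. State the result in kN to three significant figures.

I = a⁴/12 = 71.3⁴/12 = 2.154×10^6 mm⁴
I = 2.154×10^6 mm⁴ = 2.154×10^-6 m⁴
Effective length L_e = K·L = 2 × 2.18 = 4.360 m
P_cr = π²EI / L_e² = π² × 12.4×10⁹ × 2.154×10^-6 / 4.360² = 1.387×10^4 N

P_cr ≈ 13.9 kN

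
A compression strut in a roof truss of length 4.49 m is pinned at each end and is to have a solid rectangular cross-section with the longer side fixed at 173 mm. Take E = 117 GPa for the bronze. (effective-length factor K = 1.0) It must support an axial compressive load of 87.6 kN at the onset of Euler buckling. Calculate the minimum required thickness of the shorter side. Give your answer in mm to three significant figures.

L_e = K·L = 1 × 4.49 = 4.490 m
Required I = P_cr·L_e²/(π²E) = 8.760×10^4 × 4.490² / (π² × 1.17×10^11) = 1.529×10^-6 m⁴
I_req = 1.529×10^6 mm⁴
Rectangle, weak axis: I_min = h·b³/12 with h = 173 mm fixed  ⇒  b = (12I/h)^(1/3) = 47.3 mm

b ≈ 47.3 mm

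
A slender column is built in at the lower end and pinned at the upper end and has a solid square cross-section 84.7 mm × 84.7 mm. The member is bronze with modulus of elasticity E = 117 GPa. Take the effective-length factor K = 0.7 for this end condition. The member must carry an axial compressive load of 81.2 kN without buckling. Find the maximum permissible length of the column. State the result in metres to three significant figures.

I = a⁴/12 = 84.7⁴/12 = 4.289×10^6 mm⁴
I = 4.289×10^-6 m⁴
At the buckling limit P_cr = P = 8.120×10^4 N
From P_cr = π²EI/(K·L)²:  L = (1/K)·√(π²EI/P_cr) = (1/0.7)·√(π²×1.17×10^11×4.289×10^-6/8.120×10^4)
L = 11.2 m

L_max ≈ 11.2 m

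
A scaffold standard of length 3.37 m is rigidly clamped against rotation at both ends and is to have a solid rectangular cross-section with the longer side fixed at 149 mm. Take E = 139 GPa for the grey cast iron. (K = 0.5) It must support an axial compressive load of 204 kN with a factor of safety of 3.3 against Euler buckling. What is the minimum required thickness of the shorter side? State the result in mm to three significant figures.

b ≈ 48.2 mm

Required P_cr = n·P = 3.3 × 204 = 673.2 kN
L_e = K·L = 0.5 × 3.37 = 1.685 m
Required I = P_cr·L_e²/(π²E) = 6.732×10^5 × 1.685² / (π² × 1.39×10^11) = 1.393×10^-6 m⁴
I_req = 1.393×10^6 mm⁴
Rectangle, weak axis: I_min = h·b³/12 with h = 149 mm fixed  ⇒  b = (12I/h)^(1/3) = 48.2 mm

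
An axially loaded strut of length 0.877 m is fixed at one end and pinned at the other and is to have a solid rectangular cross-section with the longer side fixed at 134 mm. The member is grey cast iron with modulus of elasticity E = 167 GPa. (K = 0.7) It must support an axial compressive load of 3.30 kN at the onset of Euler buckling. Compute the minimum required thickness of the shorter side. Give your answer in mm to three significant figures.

b ≈ 4.07 mm

L_e = K·L = 0.7 × 0.877 = 0.6139 m
Required I = P_cr·L_e²/(π²E) = 3.300×10^3 × 0.6139² / (π² × 1.67×10^11) = 7.546×10^-10 m⁴
I_req = 754.6 mm⁴
Rectangle, weak axis: I_min = h·b³/12 with h = 134 mm fixed  ⇒  b = (12I/h)^(1/3) = 4.07 mm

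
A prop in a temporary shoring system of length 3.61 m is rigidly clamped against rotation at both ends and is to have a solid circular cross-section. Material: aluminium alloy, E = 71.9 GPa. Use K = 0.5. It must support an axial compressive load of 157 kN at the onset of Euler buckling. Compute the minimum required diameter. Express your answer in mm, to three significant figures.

L_e = K·L = 0.5 × 3.61 = 1.805 m
Required I = P_cr·L_e²/(π²E) = 1.570×10^5 × 1.805² / (π² × 7.19×10^10) = 7.208×10^-7 m⁴
I_req = 7.208×10^5 mm⁴
Solid circle: I = πd⁴/64  ⇒  d = (64I/π)^(1/4) = (64×7.208×10^5/π)^(1/4) = 61.9 mm

d ≈ 61.9 mm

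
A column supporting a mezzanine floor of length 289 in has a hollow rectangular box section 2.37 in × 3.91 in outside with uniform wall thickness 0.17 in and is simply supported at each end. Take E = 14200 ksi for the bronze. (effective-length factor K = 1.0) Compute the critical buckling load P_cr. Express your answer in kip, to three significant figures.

P_cr ≈ 3.10 kip

Inner dimensions: h_i = 3.91 − 2×0.17 = 3.570 in, b_i = 2.37 − 2×0.17 = 2.030 in
Weak-axis I_min = (h_o·b_o³ − h_i·b_i³)/12 with b_o = 2.37, b_i = 2.030 in (shorter outer/inner sides).
I_min = (3.91×2.37³ − 3.570×2.030³)/12 = 1.849 in⁴
Effective length L_e = K·L = 1 × 289 = 289.0 in
P_cr = π²EI / L_e² = π² × 14200×10³ × 1.849 / 289.0² = 3.102×10^3 lb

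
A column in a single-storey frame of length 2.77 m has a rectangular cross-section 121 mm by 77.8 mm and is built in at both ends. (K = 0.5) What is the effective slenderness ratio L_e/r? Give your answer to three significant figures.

λ ≈ 61.7

For a rectangle r_min = b/√12 = 77.8/√12 = 22.46 mm
L_e = K·L = 0.5 × 2.77 m = 1.385 m = 1385.0 mm
λ = L_e / r_min = 1385.0 / 22.46 = 61.7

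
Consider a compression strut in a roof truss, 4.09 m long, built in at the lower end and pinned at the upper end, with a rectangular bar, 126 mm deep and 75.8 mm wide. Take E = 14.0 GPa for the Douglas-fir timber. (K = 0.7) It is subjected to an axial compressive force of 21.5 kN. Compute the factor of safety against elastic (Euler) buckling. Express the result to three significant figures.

n ≈ 3.59

Buckling occurs about the weak axis: I_min = h·b³/12 with b = 75.8 mm (the shorter side).
I_min = 126×75.8³/12 = 4.573×10^6 mm⁴
I = 4.573×10^6 mm⁴ = 4.573×10^-6 m⁴
Effective length L_e = K·L = 0.7 × 4.09 = 2.863 m
P_cr = π²EI / L_e² = π² × 14.0×10⁹ × 4.573×10^-6 / 2.863² = 7.709×10^4 N
Factor of safety n = P_cr / P = 77.087 / 21.5 = 3.59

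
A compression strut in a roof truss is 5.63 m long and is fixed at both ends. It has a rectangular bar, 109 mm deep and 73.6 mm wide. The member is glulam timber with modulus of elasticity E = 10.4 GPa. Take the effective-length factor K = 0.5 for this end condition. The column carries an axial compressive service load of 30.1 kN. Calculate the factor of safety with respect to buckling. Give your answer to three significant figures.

n ≈ 1.56

Buckling occurs about the weak axis: I_min = h·b³/12 with b = 73.6 mm (the shorter side).
I_min = 109×73.6³/12 = 3.621×10^6 mm⁴
I = 3.621×10^6 mm⁴ = 3.621×10^-6 m⁴
Effective length L_e = K·L = 0.5 × 5.63 = 2.815 m
P_cr = π²EI / L_e² = π² × 10.4×10⁹ × 3.621×10^-6 / 2.815² = 4.691×10^4 N
Factor of safety n = P_cr / P = 46.909 / 30.1 = 1.56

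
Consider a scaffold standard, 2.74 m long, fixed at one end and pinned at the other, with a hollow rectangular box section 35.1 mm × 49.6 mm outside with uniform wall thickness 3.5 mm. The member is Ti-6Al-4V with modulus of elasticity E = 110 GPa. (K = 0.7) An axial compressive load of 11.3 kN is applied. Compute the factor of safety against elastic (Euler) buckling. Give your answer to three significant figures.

n ≈ 2.61

Inner dimensions: h_i = 49.6 − 2×3.5 = 42.60 mm, b_i = 35.1 − 2×3.5 = 28.10 mm
Weak-axis I_min = (h_o·b_o³ − h_i·b_i³)/12 with b_o = 35.1, b_i = 28.10 mm (shorter outer/inner sides).
I_min = (49.6×35.1³ − 42.60×28.10³)/12 = 9.997×10^4 mm⁴
I = 9.997×10^4 mm⁴ = 9.997×10^-8 m⁴
Effective length L_e = K·L = 0.7 × 2.74 = 1.918 m
P_cr = π²EI / L_e² = π² × 110×10⁹ × 9.997×10^-8 / 1.918² = 2.950×10^4 N
Factor of safety n = P_cr / P = 29.504 / 11.3 = 2.61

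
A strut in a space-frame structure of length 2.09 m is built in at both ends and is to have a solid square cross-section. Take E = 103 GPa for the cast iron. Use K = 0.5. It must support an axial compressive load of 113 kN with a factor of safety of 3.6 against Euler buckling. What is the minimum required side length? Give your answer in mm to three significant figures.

Required P_cr = n·P = 3.6 × 113 = 406.8 kN
L_e = K·L = 0.5 × 2.09 = 1.045 m
Required I = P_cr·L_e²/(π²E) = 4.068×10^5 × 1.045² / (π² × 1.03×10^11) = 4.370×10^-7 m⁴
I_req = 4.370×10^5 mm⁴
Solid square: I = a⁴/12  ⇒  a = (12I)^(1/4) = (12×4.370×10^5)^(1/4) = 47.9 mm

a ≈ 47.9 mm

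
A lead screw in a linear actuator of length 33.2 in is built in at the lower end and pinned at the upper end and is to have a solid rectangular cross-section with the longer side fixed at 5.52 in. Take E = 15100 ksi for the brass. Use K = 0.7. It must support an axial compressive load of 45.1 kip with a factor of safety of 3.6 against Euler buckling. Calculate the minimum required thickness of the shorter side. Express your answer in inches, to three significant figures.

Required P_cr = n·P = 3.6 × 45.1 = 162.4 kip
L_e = K·L = 0.7 × 33.2 = 23.24 in
Required I = P_cr·L_e²/(π²E) = 1.624×10^5 × 23.24² / (π² × 1.51×10^7) = 0.5884 in⁴
Rectangle, weak axis: I_min = h·b³/12 with h = 5.52 in fixed  ⇒  b = (12I/h)^(1/3) = 1.09 in

b ≈ 1.09 in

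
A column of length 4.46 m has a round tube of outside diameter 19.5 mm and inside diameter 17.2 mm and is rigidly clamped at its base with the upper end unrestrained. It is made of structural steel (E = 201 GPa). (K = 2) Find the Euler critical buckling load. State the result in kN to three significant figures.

d_o = 19.5 mm, d_i = 17.2 mm
I = π(d_o⁴ − d_i⁴)/64 = π(19.5⁴ − 17.20⁴)/64 = 2.801×10^3 mm⁴
I = 2.801×10^3 mm⁴ = 2.801×10^-9 m⁴
Effective length L_e = K·L = 2 × 4.46 = 8.920 m
P_cr = π²EI / L_e² = π² × 201×10⁹ × 2.801×10^-9 / 8.920² = 69.84 N

P_cr ≈ 0.0698 kN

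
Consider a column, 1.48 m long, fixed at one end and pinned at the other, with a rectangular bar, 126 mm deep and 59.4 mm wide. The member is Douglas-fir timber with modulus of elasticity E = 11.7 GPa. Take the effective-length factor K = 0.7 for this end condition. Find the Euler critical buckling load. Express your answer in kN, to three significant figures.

Buckling occurs about the weak axis: I_min = h·b³/12 with b = 59.4 mm (the shorter side).
I_min = 126×59.4³/12 = 2.201×10^6 mm⁴
I = 2.201×10^6 mm⁴ = 2.201×10^-6 m⁴
Effective length L_e = K·L = 0.7 × 1.48 = 1.036 m
P_cr = π²EI / L_e² = π² × 11.7×10⁹ × 2.201×10^-6 / 1.036² = 2.368×10^5 N

P_cr ≈ 237 kN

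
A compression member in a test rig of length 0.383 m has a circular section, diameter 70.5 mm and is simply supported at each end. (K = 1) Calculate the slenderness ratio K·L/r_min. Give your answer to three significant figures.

For a solid circle r = d/4 = 70.5/4 = 17.62 mm
L_e = K·L = 1 × 0.383 m = 0.3830 m = 383.00 mm
λ = L_e / r_min = 383.00 / 17.62 = 21.7

λ ≈ 21.7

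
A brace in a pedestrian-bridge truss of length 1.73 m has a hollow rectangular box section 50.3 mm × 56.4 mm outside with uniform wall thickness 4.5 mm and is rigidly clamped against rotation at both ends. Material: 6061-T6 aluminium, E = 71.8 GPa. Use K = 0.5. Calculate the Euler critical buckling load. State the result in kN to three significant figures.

P_cr ≈ 303 kN

Inner dimensions: h_i = 56.4 − 2×4.5 = 47.40 mm, b_i = 50.3 − 2×4.5 = 41.30 mm
Weak-axis I_min = (h_o·b_o³ − h_i·b_i³)/12 with b_o = 50.3, b_i = 41.30 mm (shorter outer/inner sides).
I_min = (56.4×50.3³ − 47.40×41.30³)/12 = 3.199×10^5 mm⁴
I = 3.199×10^5 mm⁴ = 3.199×10^-7 m⁴
Effective length L_e = K·L = 0.5 × 1.73 = 0.8650 m
P_cr = π²EI / L_e² = π² × 71.8×10⁹ × 3.199×10^-7 / 0.8650² = 3.030×10^5 N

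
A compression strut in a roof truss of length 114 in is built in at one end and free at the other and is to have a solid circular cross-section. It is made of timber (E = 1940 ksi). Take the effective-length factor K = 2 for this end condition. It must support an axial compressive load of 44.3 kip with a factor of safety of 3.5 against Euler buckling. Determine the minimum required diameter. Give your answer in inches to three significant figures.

d ≈ 9.62 in

Required P_cr = n·P = 3.5 × 44.3 = 155.0 kip
L_e = K·L = 2 × 114 = 228.0 in
Required I = P_cr·L_e²/(π²E) = 1.550×10^5 × 228.0² / (π² × 1.94×10^6) = 421.0 in⁴
Solid circle: I = πd⁴/64  ⇒  d = (64I/π)^(1/4) = (64×421.0/π)^(1/4) = 9.62 in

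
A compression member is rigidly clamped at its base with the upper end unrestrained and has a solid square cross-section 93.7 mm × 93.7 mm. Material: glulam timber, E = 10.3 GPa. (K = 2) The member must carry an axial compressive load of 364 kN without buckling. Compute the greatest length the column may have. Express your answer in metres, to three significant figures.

I = a⁴/12 = 93.7⁴/12 = 6.424×10^6 mm⁴
I = 6.424×10^-6 m⁴
At the buckling limit P_cr = P = 3.640×10^5 N
From P_cr = π²EI/(K·L)²:  L = (1/K)·√(π²EI/P_cr) = (1/2)·√(π²×1.03×10^10×6.424×10^-6/3.640×10^5)
L = 0.670 m

L_max ≈ 0.670 m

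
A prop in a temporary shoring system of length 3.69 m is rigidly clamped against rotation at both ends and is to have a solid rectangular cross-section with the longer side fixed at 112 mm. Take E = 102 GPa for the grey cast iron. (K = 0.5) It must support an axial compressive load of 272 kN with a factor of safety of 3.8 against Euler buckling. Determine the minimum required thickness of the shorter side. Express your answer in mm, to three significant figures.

b ≈ 72.1 mm

Required P_cr = n·P = 3.8 × 272 = 1034 kN
L_e = K·L = 0.5 × 3.69 = 1.845 m
Required I = P_cr·L_e²/(π²E) = 1.034×10^6 × 1.845² / (π² × 1.02×10^11) = 3.495×10^-6 m⁴
I_req = 3.495×10^6 mm⁴
Rectangle, weak axis: I_min = h·b³/12 with h = 112 mm fixed  ⇒  b = (12I/h)^(1/3) = 72.1 mm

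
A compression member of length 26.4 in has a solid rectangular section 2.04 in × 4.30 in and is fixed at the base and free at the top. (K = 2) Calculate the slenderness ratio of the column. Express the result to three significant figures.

λ ≈ 89.7

For a rectangle r_min = b/√12 = 2.04/√12 = 0.5889 in
L_e = K·L = 2 × 26.4 = 52.80 in
λ = L_e / r_min = 52.800 / 0.5889 = 89.7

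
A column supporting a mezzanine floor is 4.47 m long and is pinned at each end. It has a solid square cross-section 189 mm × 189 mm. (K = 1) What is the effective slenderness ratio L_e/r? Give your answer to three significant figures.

λ ≈ 81.9

I = a⁴/12 = 189⁴/12 = 1.063×10^8 mm⁴
A = 3.572×10^4 mm²;  r_min = √(I/A) = √(1.063×10^8/3.572×10^4) = 54.56 mm
L_e = K·L = 1 × 4.47 m = 4.470 m = 4470.0 mm
λ = L_e / r_min = 4470.0 / 54.56 = 81.9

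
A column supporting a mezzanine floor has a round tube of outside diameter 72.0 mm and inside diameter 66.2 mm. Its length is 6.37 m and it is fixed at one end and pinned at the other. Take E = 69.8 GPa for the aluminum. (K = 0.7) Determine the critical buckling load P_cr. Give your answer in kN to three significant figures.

P_cr ≈ 13.0 kN

d_o = 72.0 mm, d_i = 66.2 mm
I = π(d_o⁴ − d_i⁴)/64 = π(72.0⁴ − 66.20⁴)/64 = 3.764×10^5 mm⁴
I = 3.764×10^5 mm⁴ = 3.764×10^-7 m⁴
Effective length L_e = K·L = 0.7 × 6.37 = 4.459 m
P_cr = π²EI / L_e² = π² × 69.8×10⁹ × 3.764×10^-7 / 4.459² = 1.304×10^4 N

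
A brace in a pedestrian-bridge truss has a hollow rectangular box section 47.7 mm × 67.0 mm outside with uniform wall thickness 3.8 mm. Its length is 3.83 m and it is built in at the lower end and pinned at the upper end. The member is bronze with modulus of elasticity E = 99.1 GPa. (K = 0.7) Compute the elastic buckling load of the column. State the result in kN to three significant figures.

Inner dimensions: h_i = 67.0 − 2×3.8 = 59.40 mm, b_i = 47.7 − 2×3.8 = 40.10 mm
Weak-axis I_min = (h_o·b_o³ − h_i·b_i³)/12 with b_o = 47.7, b_i = 40.10 mm (shorter outer/inner sides).
I_min = (67.0×47.7³ − 59.40×40.10³)/12 = 2.868×10^5 mm⁴
I = 2.868×10^5 mm⁴ = 2.868×10^-7 m⁴
Effective length L_e = K·L = 0.7 × 3.83 = 2.681 m
P_cr = π²EI / L_e² = π² × 99.1×10⁹ × 2.868×10^-7 / 2.681² = 3.902×10^4 N

P_cr ≈ 39.0 kN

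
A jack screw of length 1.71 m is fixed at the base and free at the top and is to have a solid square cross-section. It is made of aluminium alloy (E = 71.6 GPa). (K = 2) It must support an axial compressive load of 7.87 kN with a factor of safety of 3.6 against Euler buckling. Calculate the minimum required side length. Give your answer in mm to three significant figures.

a ≈ 48.7 mm

Required P_cr = n·P = 3.6 × 7.87 = 28.33 kN
L_e = K·L = 2 × 1.71 = 3.420 m
Required I = P_cr·L_e²/(π²E) = 2.833×10^4 × 3.420² / (π² × 7.16×10^10) = 4.689×10^-7 m⁴
I_req = 4.689×10^5 mm⁴
Solid square: I = a⁴/12  ⇒  a = (12I)^(1/4) = (12×4.689×10^5)^(1/4) = 48.7 mm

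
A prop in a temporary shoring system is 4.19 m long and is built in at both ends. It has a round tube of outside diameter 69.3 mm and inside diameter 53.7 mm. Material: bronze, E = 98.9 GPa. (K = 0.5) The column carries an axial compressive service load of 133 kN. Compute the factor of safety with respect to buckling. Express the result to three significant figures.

d_o = 69.3 mm, d_i = 53.7 mm
I = π(d_o⁴ − d_i⁴)/64 = π(69.3⁴ − 53.70⁴)/64 = 7.240×10^5 mm⁴
I = 7.240×10^5 mm⁴ = 7.240×10^-7 m⁴
Effective length L_e = K·L = 0.5 × 4.19 = 2.095 m
P_cr = π²EI / L_e² = π² × 98.9×10⁹ × 7.240×10^-7 / 2.095² = 1.610×10^5 N
Factor of safety n = P_cr / P = 161.00 / 133 = 1.21

n ≈ 1.21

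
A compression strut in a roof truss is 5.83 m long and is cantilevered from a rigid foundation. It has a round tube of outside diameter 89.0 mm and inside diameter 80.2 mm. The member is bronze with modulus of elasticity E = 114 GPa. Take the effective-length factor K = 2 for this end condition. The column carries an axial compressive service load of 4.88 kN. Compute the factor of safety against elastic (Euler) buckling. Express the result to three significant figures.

n ≈ 1.78

d_o = 89.0 mm, d_i = 80.2 mm
I = π(d_o⁴ − d_i⁴)/64 = π(89.0⁴ − 80.20⁴)/64 = 1.049×10^6 mm⁴
I = 1.049×10^6 mm⁴ = 1.049×10^-6 m⁴
Effective length L_e = K·L = 2 × 5.83 = 11.66 m
P_cr = π²EI / L_e² = π² × 114×10⁹ × 1.049×10^-6 / 11.66² = 8.682×10^3 N
Factor of safety n = P_cr / P = 8.6817 / 4.88 = 1.78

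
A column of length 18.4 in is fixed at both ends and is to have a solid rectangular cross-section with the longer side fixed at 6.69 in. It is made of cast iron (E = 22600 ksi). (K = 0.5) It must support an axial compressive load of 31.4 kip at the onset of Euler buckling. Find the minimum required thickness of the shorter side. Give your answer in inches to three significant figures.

L_e = K·L = 0.5 × 18.4 = 9.200 in
Required I = P_cr·L_e²/(π²E) = 3.140×10^4 × 9.200² / (π² × 2.26×10^7) = 1.192×10^-2 in⁴
Rectangle, weak axis: I_min = h·b³/12 with h = 6.69 in fixed  ⇒  b = (12I/h)^(1/3) = 0.278 in

b ≈ 0.278 in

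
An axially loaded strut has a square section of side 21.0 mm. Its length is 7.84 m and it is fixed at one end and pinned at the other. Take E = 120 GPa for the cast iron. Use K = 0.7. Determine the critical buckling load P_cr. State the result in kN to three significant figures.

P_cr ≈ 0.637 kN

I = a⁴/12 = 21.0⁴/12 = 1.621×10^4 mm⁴
I = 1.621×10^4 mm⁴ = 1.621×10^-8 m⁴
Effective length L_e = K·L = 0.7 × 7.84 = 5.488 m
P_cr = π²EI / L_e² = π² × 120×10⁹ × 1.621×10^-8 / 5.488² = 637.3 N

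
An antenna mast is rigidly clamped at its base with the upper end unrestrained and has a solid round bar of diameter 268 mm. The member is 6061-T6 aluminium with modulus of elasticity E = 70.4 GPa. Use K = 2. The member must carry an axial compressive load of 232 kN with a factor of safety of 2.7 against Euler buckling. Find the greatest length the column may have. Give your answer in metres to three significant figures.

I = πd⁴/64 = π×268⁴/64 = 2.532×10^8 mm⁴
I = 2.532×10^-4 m⁴
Required critical load P_cr = n·P = 2.7 × 232 = 626.4 kN = 6.264×10^5 N
From P_cr = π²EI/(K·L)²:  L = (1/K)·√(π²EI/P_cr) = (1/2)·√(π²×7.04×10^10×2.532×10^-4/6.264×10^5)
L = 8.38 m

L_max ≈ 8.38 m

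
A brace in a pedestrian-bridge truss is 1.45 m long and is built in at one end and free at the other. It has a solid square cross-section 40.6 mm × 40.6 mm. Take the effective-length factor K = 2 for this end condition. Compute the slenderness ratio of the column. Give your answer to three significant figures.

λ ≈ 247

I = a⁴/12 = 40.6⁴/12 = 2.264×10^5 mm⁴
A = 1.648×10^3 mm²;  r_min = √(I/A) = √(2.264×10^5/1.648×10^3) = 11.72 mm
L_e = K·L = 2 × 1.45 m = 2.900 m = 2900.0 mm
λ = L_e / r_min = 2900.0 / 11.72 = 247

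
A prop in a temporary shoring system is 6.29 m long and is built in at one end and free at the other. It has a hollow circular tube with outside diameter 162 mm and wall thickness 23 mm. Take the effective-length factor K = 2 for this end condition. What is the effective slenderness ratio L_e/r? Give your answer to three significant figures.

λ ≈ 253

Inner diameter d_i = 162 − 2×23 = 116.0 mm
I = π(d_o⁴ − d_i⁴)/64 = π(162⁴ − 116.0⁴)/64 = 2.492×10^7 mm⁴
A = 1.004×10^4 mm²;  r_min = √(I/A) = √(2.492×10^7/1.004×10^4) = 49.81 mm
L_e = K·L = 2 × 6.29 m = 12.58 m = 12580 mm
λ = L_e / r_min = 12580 / 49.81 = 253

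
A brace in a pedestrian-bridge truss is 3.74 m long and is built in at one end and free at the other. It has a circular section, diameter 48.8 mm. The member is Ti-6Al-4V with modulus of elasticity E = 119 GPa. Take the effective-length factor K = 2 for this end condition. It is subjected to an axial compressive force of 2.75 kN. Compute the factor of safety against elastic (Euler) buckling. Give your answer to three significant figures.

I = πd⁴/64 = π×48.8⁴/64 = 2.784×10^5 mm⁴
I = 2.784×10^5 mm⁴ = 2.784×10^-7 m⁴
Effective length L_e = K·L = 2 × 3.74 = 7.480 m
P_cr = π²EI / L_e² = π² × 119×10⁹ × 2.784×10^-7 / 7.480² = 5.844×10^3 N
Factor of safety n = P_cr / P = 5.8438 / 2.75 = 2.13

n ≈ 2.13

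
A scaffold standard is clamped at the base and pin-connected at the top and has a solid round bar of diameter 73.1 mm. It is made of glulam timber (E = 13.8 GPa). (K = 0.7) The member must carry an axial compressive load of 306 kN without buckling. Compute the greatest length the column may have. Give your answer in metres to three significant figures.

L_max ≈ 1.13 m

I = πd⁴/64 = π×73.1⁴/64 = 1.402×10^6 mm⁴
I = 1.402×10^-6 m⁴
At the buckling limit P_cr = P = 3.060×10^5 N
From P_cr = π²EI/(K·L)²:  L = (1/K)·√(π²EI/P_cr) = (1/0.7)·√(π²×1.38×10^10×1.402×10^-6/3.060×10^5)
L = 1.13 m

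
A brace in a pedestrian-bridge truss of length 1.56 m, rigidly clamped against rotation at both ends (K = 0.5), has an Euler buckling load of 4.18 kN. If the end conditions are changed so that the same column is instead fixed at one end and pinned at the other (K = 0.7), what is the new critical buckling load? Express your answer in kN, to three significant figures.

P_cr ∝ 1/K², so P_cr,new = P_cr,old × (K_old/K_new)² = 4.18 × (0.5/0.7)²
= 4.18 × 0.5102 = 2.13 kN

P_cr ≈ 2.13 kN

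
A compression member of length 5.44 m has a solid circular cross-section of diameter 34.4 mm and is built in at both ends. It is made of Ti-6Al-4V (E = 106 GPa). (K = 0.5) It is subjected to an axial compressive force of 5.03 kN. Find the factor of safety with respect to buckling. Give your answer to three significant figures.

n ≈ 1.93

I = πd⁴/64 = π×34.4⁴/64 = 6.874×10^4 mm⁴
I = 6.874×10^4 mm⁴ = 6.874×10^-8 m⁴
Effective length L_e = K·L = 0.5 × 5.44 = 2.720 m
P_cr = π²EI / L_e² = π² × 106×10⁹ × 6.874×10^-8 / 2.720² = 9.720×10^3 N
Factor of safety n = P_cr / P = 9.7201 / 5.03 = 1.93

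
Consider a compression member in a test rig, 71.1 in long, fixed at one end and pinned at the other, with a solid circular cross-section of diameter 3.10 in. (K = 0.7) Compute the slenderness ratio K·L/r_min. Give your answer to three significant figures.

λ ≈ 64.2

For a solid circle r = d/4 = 3.10/4 = 0.7750 in
L_e = K·L = 0.7 × 71.1 = 49.77 in
λ = L_e / r_min = 49.770 / 0.7750 = 64.2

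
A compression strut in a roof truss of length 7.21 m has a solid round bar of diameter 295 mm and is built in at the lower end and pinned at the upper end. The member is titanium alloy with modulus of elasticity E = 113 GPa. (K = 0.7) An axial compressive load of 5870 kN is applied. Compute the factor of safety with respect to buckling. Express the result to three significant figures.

I = πd⁴/64 = π×295⁴/64 = 3.718×10^8 mm⁴
I = 3.718×10^8 mm⁴ = 3.718×10^-4 m⁴
Effective length L_e = K·L = 0.7 × 7.21 = 5.047 m
P_cr = π²EI / L_e² = π² × 113×10⁹ × 3.718×10^-4 / 5.047² = 1.628×10^7 N
Factor of safety n = P_cr / P = 16277 / 5870 = 2.77

n ≈ 2.77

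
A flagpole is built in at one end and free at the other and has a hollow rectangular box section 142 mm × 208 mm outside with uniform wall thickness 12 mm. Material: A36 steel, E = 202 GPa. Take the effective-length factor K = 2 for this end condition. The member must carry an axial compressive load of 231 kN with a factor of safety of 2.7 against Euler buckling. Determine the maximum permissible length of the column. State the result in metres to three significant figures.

L_max ≈ 4.42 m

Inner dimensions: h_i = 208 − 2×12 = 184.0 mm, b_i = 142 − 2×12 = 118.0 mm
Weak-axis I_min = (h_o·b_o³ − h_i·b_i³)/12 with b_o = 142, b_i = 118.0 mm (shorter outer/inner sides).
I_min = (208×142³ − 184.0×118.0³)/12 = 2.444×10^7 mm⁴
I = 2.444×10^-5 m⁴
Required critical load P_cr = n·P = 2.7 × 231 = 623.7 kN = 6.237×10^5 N
From P_cr = π²EI/(K·L)²:  L = (1/K)·√(π²EI/P_cr) = (1/2)·√(π²×2.02×10^11×2.444×10^-5/6.237×10^5)
L = 4.42 m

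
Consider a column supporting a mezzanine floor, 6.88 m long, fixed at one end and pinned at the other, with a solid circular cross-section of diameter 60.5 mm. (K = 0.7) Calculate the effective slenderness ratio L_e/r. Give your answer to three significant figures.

λ ≈ 318

For a solid circle r = d/4 = 60.5/4 = 15.12 mm
L_e = K·L = 0.7 × 6.88 m = 4.816 m = 4816.0 mm
λ = L_e / r_min = 4816.0 / 15.12 = 318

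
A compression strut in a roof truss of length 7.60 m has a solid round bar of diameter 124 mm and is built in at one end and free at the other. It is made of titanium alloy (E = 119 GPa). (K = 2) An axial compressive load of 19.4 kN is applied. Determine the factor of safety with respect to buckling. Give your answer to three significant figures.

n ≈ 3.04

I = πd⁴/64 = π×124⁴/64 = 1.161×10^7 mm⁴
I = 1.161×10^7 mm⁴ = 1.161×10^-5 m⁴
Effective length L_e = K·L = 2 × 7.60 = 15.20 m
P_cr = π²EI / L_e² = π² × 119×10⁹ × 1.161×10^-5 / 15.20² = 5.900×10^4 N
Factor of safety n = P_cr / P = 58.995 / 19.4 = 3.04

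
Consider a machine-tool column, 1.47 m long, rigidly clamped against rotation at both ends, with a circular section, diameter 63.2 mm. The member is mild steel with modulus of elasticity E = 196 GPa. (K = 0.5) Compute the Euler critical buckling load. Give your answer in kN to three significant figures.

I = πd⁴/64 = π×63.2⁴/64 = 7.831×10^5 mm⁴
I = 7.831×10^5 mm⁴ = 7.831×10^-7 m⁴
Effective length L_e = K·L = 0.5 × 1.47 = 0.7350 m
P_cr = π²EI / L_e² = π² × 196×10⁹ × 7.831×10^-7 / 0.7350² = 2.804×10^6 N

P_cr ≈ 2800 kN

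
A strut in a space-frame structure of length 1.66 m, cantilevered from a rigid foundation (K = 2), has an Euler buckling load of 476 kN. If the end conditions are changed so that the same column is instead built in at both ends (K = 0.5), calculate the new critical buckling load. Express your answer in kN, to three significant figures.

P_cr ∝ 1/K², so P_cr,new = P_cr,old × (K_old/K_new)² = 476 × (2/0.5)²
= 476 × 16.00 = 7620 kN

P_cr ≈ 7620 kN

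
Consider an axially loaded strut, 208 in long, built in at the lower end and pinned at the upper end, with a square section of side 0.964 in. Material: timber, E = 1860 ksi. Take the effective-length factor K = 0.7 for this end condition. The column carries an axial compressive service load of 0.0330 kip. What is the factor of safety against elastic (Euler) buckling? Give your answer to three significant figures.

n ≈ 1.89

I = a⁴/12 = 0.964⁴/12 = 7.197×10^-2 in⁴
Effective length L_e = K·L = 0.7 × 208 = 145.6 in
P_cr = π²EI / L_e² = π² × 1860×10³ × 7.197×10^-2 / 145.6² = 62.32 lb
Factor of safety n = P_cr / P = 0.062318 / 0.0330 = 1.89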